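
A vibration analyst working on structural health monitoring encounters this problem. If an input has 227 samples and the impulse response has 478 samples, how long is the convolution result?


Linear convolution output length:
L = N + M - 1
  = 227 + 478 - 1
  = 704 samples

704


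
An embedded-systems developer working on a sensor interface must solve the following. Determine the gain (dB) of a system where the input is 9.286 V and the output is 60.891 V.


Voltage gain in dB:
G = 20 * log10(Vout / Vin)
  = 20 * log10(60.891 / 9.286)
  = 20 * log10(6.557291)
  = 20 * 0.816724
  = 16.33 dB

16.33 dB


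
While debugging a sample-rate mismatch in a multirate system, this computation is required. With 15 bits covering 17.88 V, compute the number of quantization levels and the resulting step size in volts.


Step 1 — number of quantization levels:
L = 2^N = 2^15 = 32768

Step 2 — LSB step size:
delta = Vfs / L
      = 17.88 / 32768
      = 0.00054565 V

Levels = 32768; step size = 0.00054565 V


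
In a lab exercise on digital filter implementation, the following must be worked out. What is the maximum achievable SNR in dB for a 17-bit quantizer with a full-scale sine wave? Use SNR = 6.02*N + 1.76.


Theoretical SNR for a full-scale sinusoid:
SNR = 6.02 * N + 1.76
    = 6.02 * 17 + 1.76
    = 102.34 + 1.76
    = 104.1 dB

104.1 dB


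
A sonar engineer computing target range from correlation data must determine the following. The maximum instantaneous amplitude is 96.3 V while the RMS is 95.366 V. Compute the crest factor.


Crest factor is the ratio of peak to RMS:
CF = V_peak / V_rms
   = 96.3 / 95.366
   = 1.0098

1.0098


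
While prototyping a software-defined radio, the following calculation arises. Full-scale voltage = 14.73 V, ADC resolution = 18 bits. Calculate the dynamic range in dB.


Dynamic range from full-scale to LSB:
V_min = V_max / 2^bits = 14.73 / 2^18
DR = 20 * log10(V_max / V_min)
   = 20 * log10(2^18)
   = 20 * 18 * log10(2)
   = 108.37 dB

108.37 dB


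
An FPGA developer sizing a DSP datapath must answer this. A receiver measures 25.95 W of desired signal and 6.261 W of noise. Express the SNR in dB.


SNR in decibels:
SNR = 10 * log10(Ps / Pn)
    = 10 * log10(25.95 / 6.261)
    = 10 * log10(4.1447)
    = 10 * 0.6175
    = 6.17 dB

6.17 dB


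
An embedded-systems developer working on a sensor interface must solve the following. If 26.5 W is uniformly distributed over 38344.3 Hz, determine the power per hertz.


Power spectral density:
PSD = P / BW
    = 26.5 / 38344.3
    = 0.00069111 W/Hz

0.00069111 W/Hz


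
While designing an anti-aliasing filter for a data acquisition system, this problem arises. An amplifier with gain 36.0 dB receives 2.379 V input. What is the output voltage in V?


Output voltage from dB gain:
V_out = V_in * 10^(gain_dB / 20)
      = 2.379 * 10^(36.0 / 20)
      = 2.379 * 63.095734
      = 150.1048 V

150.1048 V


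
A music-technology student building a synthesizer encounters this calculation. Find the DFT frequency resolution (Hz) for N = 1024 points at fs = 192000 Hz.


DFT frequency resolution:
df = fs / N
   = 192000 / 1024
   = 187.5 Hz

187.5 Hz


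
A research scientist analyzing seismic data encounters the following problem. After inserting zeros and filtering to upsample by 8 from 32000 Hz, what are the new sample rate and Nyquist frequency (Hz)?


Step 1 — output sample rate after interpolation by L:
fs_out = L * fs_in = 8 * 32000 = 256000 Hz

Step 2 — Nyquist frequency of the output stream:
f_Nyq = fs_out / 2 = 256000 / 2 = 128000.0 Hz

fs_out = 256000 Hz; f_Nyquist = 128000.0 Hz


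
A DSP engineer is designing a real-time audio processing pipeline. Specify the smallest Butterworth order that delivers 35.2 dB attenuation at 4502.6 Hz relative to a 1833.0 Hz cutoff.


Butterworth filter order formula:
n = log10(10^(A/10) - 1) / (2 * log10(f_stop/f_pass))
10^(35.2/10) - 1 = 3310.3112
f_stop/f_pass = 4502.6 / 1833.0 = 2.4564
n = 4.5092 -> ceil = 5

5


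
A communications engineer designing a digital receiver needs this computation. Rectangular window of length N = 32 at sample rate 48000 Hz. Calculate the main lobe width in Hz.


Main lobe width for a rectangular window:
Width = 2 * fs / N
      = 2 * 48000 / 32
      = 96000 / 32
      = 3000.0 Hz

3000.0 Hz


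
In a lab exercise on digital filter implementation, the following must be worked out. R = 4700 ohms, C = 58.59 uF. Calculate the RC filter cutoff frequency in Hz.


Cutoff frequency of a first-order RC filter:
fc = 1 / (2 * pi * R * C)
C = 58.59 uF = 5.859e-05 F
fc = 1 / (2 * pi * 4700 * 5.859e-05)
   = 1 / 1.730219587594
   = 0.577961 Hz

0.577961 Hz


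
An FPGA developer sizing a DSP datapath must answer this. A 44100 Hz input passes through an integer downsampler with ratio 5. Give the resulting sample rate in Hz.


Decimation reduces the sample rate:
fs_out = fs_in / M
       = 44100 / 5
       = 8820.0 Hz

8820.0 Hz


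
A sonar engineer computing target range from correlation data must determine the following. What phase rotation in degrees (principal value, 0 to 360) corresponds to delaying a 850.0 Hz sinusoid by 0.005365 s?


Phase shift from frequency and time delay:
phi = 360 * f * t_delay
    = 360 * 850.0 * 0.005365
    = 1641.69 degrees
    mod 360 = 201.69 degrees

201.69 degrees


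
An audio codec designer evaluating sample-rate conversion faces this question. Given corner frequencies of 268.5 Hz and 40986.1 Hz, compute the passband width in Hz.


Bandwidth is the difference of -3dB frequencies:
BW = f_high - f_low
   = 40986.1 - 268.5
   = 40717.6 Hz

40717.6 Hz


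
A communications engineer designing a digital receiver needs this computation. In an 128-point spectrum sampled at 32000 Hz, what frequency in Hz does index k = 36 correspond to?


Frequency of DFT bin k:
f_k = k * fs / N
    = 36 * 32000 / 128
    = 1152000 / 128
    = 9000.0 Hz

9000.0 Hz


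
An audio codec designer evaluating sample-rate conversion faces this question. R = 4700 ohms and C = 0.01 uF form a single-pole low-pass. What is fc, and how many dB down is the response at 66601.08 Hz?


Step 1 — cutoff frequency:
fc = 1 / (2*pi*R*C)
C = 0.01 uF = 1e-08 F
fc = 1 / (2*pi*4700*1e-08)
   = 3386.275 Hz

Step 2 — magnitude at f = 66601.08 Hz:
|H(f)| = 1 / sqrt(1 + (f/fc)^2)
f/fc = 66601.08 / 3386.275 = 19.667948
|H| = 1 / sqrt(1 + 386.828179) = 0.0507786
|H|_dB = 20*log10(0.0507786) = -25.89 dB

fc = 3386.275 Hz; |H(66601.08 Hz)| = -25.89 dB


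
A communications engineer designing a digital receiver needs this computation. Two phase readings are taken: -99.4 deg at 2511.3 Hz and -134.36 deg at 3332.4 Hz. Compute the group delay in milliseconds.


Group delay from phase difference:
tau = -d(phi)/d(omega)
d(phi) = -34.96 deg = -0.610167 rad
d(omega) = 2*pi*(3332.4 - 2511.3) = 5159.1235 rad/s
tau = -(-0.610167) / 5159.1235
    = 0.1183 ms

0.1183 ms


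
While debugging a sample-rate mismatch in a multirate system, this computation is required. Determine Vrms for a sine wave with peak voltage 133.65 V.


RMS voltage for a sinusoidal waveform:
V_rms = V_peak / sqrt(2)
      = 133.65 / 1.414214
      = 94.505 V

94.505 V


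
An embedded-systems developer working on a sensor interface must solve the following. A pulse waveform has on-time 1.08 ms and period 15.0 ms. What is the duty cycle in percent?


Duty cycle as a percentage:
DC = (t_on / T) * 100
   = (1.08 / 15.0) * 100
   = 0.072 * 100
   = 7.2 %

7.2 %


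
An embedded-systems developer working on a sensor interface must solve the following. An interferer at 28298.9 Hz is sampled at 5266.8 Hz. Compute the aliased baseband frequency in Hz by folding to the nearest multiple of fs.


Compute the nearest integer multiple of fs to the signal:
n = round(28298.9 / 5266.8) = 5
f_alias = |28298.9 - 5 * 5266.8|
        = |28298.9 - 26334.0|
        = 1964.9 Hz

1964.9


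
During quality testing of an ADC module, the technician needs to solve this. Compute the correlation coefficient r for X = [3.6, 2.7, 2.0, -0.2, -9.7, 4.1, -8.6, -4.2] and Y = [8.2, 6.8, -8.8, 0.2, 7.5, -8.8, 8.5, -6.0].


Pearson correlation coefficient (population):
r = cov(X,Y) / (std(X) * std(Y))
Mean X = -1.2875, Mean Y = 0.95
Cov(X,Y) = -14.588125
Std(X) = 5.166342, Std(Y) = 7.294518
r = -0.3871

-0.3871


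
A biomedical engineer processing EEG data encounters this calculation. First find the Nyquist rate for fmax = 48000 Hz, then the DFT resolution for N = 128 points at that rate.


Step 1 — Nyquist sampling rate:
fs = 2 * fmax = 2 * 48000 = 96000 Hz

Step 2 — DFT bin spacing:
df = fs / N = 96000 / 128 = 750.0 Hz

750.0 Hz


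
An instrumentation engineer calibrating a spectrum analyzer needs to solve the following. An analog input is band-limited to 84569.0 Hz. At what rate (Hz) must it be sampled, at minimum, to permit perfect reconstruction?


The Nyquist rate is twice the maximum frequency component.
fs_min = 2 * fmax
      = 2 * 84569.0
      = 169138.0 Hz

169138.0


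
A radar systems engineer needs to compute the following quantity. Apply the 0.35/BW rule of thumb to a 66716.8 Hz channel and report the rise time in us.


Rise time from bandwidth relationship:
tr = 0.35 / BW
   = 0.35 / 66716.8
   = 5.246054967e-06 s
   = 5.2461 us

5.2461 us


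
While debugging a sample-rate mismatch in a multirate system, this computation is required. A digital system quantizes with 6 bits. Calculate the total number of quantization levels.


Number of quantization levels = 2^N
= 2^6
= 64

64


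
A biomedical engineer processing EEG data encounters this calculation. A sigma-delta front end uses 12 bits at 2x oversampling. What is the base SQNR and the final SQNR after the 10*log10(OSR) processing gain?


Step 1 — baseline SQNR at Nyquist:
SQNR_base = 6.02*N + 1.76
          = 6.02*12 + 1.76
          = 74.0 dB

Step 2 — oversampling processing gain:
G = 10*log10(OSR) = 10*log10(2) = 3.01 dB

Step 3 — total:
SQNR_total = 74.0 + 3.01 = 77.01 dB

Base SQNR = 74.0 dB; oversampled SQNR = 77.01 dB


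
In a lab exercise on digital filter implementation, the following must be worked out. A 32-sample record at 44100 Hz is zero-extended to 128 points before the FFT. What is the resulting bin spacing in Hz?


Frequency resolution after zero-padding:
N_padded = 32 * 4 = 128
df = fs / N_padded
   = 44100 / 128
   = 344.5312 Hz

344.5312 Hz


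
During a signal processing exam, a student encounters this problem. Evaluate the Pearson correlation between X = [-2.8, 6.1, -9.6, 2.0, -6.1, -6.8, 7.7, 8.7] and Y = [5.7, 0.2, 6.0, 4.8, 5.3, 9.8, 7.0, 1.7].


Pearson correlation coefficient (population):
r = cov(X,Y) / (std(X) * std(Y))
Mean X = -0.1, Mean Y = 5.0625
Cov(X,Y) = -11.12125
Std(X) = 6.704103, Std(Y) = 2.796398
r = -0.5932

-0.5932


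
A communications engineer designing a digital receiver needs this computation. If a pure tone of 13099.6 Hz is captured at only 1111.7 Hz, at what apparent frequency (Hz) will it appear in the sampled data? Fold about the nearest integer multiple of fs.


Compute the nearest integer multiple of fs to the signal:
n = round(13099.6 / 1111.7) = 12
f_alias = |13099.6 - 12 * 1111.7|
        = |13099.6 - 13340.4|
        = 240.8 Hz

240.8


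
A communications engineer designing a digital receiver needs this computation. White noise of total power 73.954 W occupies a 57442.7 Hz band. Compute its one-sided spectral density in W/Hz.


Power spectral density:
PSD = P / BW
    = 73.954 / 57442.7
    = 0.00128744 W/Hz

0.00128744 W/Hz


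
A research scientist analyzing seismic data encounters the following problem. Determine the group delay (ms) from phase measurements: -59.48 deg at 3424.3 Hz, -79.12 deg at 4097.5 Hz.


Group delay from phase difference:
tau = -d(phi)/d(omega)
d(phi) = -19.64 deg = -0.342783 rad
d(omega) = 2*pi*(4097.5 - 3424.3) = 4229.8403 rad/s
tau = -(-0.342783) / 4229.8403
    = 0.081 ms

0.081 ms


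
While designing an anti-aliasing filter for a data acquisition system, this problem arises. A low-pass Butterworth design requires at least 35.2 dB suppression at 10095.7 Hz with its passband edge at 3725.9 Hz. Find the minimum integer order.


Butterworth filter order formula:
n = log10(10^(A/10) - 1) / (2 * log10(f_stop/f_pass))
10^(35.2/10) - 1 = 3310.3112
f_stop/f_pass = 10095.7 / 3725.9 = 2.7096
n = 4.0654 -> ceil = 5

5


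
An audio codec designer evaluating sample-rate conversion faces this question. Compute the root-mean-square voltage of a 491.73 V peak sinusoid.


RMS voltage for a sinusoidal waveform:
V_rms = V_peak / sqrt(2)
      = 491.73 / 1.414214
      = 347.706 V

347.706 V


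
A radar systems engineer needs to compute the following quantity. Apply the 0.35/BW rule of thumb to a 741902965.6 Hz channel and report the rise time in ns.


Rise time from bandwidth relationship:
tr = 0.35 / BW
   = 0.35 / 741902965.6
   = 4.717598072e-10 s
   = 0.4718 ns

0.4718 ns


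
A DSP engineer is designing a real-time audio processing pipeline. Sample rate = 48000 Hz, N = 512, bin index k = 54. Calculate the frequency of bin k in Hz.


Frequency of DFT bin k:
f_k = k * fs / N
    = 54 * 48000 / 512
    = 2592000 / 512
    = 5062.5 Hz

5062.5 Hz


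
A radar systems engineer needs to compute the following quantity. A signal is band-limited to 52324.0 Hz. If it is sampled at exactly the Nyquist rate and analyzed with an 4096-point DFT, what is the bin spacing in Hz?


Step 1 — Nyquist sampling rate:
fs = 2 * fmax = 2 * 52324.0 = 104648.0 Hz

Step 2 — DFT bin spacing:
df = fs / N = 104648.0 / 4096 = 25.5488 Hz

25.5488 Hz


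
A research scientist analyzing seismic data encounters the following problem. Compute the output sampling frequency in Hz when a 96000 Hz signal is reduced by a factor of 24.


Decimation reduces the sample rate:
fs_out = fs_in / M
       = 96000 / 24
       = 4000.0 Hz

4000.0 Hz


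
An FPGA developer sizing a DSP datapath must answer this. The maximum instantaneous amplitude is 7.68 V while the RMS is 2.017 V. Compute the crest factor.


Crest factor is the ratio of peak to RMS:
CF = V_peak / V_rms
   = 7.68 / 2.017
   = 3.8076

3.8076


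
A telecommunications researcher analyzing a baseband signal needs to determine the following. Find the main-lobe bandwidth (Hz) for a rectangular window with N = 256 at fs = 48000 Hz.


Main lobe width for a rectangular window:
Width = 2 * fs / N
      = 2 * 48000 / 256
      = 96000 / 256
      = 375.0 Hz

375.0 Hz


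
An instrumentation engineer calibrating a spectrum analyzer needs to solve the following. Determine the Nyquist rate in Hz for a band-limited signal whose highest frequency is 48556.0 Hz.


The Nyquist rate is twice the maximum frequency component.
fs_min = 2 * fmax
      = 2 * 48556.0
      = 97112.0 Hz

97112.0


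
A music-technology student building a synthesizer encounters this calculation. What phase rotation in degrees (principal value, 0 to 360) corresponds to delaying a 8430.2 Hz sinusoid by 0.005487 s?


Phase shift from frequency and time delay:
phi = 360 * f * t_delay
    = 360 * 8430.2 * 0.005487
    = 16652.34 degrees
    mod 360 = 92.34 degrees

92.34 degrees


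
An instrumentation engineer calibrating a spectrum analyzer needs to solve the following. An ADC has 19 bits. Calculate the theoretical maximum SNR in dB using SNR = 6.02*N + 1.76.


Theoretical SNR for a full-scale sinusoid:
SNR = 6.02 * N + 1.76
    = 6.02 * 19 + 1.76
    = 114.38 + 1.76
    = 116.14 dB

116.14 dB


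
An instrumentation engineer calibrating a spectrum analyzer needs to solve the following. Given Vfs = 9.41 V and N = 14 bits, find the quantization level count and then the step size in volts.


Step 1 — number of quantization levels:
L = 2^N = 2^14 = 16384

Step 2 — LSB step size:
delta = Vfs / L
      = 9.41 / 16384
      = 0.00057434 V

Levels = 16384; step size = 0.00057434 V


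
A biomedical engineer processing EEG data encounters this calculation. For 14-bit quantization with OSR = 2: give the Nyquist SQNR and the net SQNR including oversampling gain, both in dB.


Step 1 — baseline SQNR at Nyquist:
SQNR_base = 6.02*N + 1.76
          = 6.02*14 + 1.76
          = 86.04 dB

Step 2 — oversampling processing gain:
G = 10*log10(OSR) = 10*log10(2) = 3.01 dB

Step 3 — total:
SQNR_total = 86.04 + 3.01 = 89.05 dB

Base SQNR = 86.04 dB; oversampled SQNR = 89.05 dB


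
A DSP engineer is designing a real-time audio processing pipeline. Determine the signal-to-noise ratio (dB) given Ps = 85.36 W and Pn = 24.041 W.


SNR in decibels:
SNR = 10 * log10(Ps / Pn)
    = 10 * log10(85.36 / 24.041)
    = 10 * log10(3.5506)
    = 10 * 0.5503
    = 5.5 dB

5.5 dB


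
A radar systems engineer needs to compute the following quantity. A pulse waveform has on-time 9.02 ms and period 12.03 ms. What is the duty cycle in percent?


Duty cycle as a percentage:
DC = (t_on / T) * 100
   = (9.02 / 12.03) * 100
   = 0.749792 * 100
   = 74.98 %

74.98 %


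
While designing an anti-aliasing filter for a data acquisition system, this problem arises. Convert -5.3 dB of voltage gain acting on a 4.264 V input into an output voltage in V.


Output voltage from dB gain:
V_out = V_in * 10^(gain_dB / 20)
      = 4.264 * 10^(-5.3 / 20)
      = 4.264 * 0.54325
      = 2.3164 V

2.3164 V


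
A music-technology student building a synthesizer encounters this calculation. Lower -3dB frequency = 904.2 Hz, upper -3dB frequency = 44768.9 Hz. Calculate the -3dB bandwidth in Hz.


Bandwidth is the difference of -3dB frequencies:
BW = f_high - f_low
   = 44768.9 - 904.2
   = 43864.7 Hz

43864.7 Hz


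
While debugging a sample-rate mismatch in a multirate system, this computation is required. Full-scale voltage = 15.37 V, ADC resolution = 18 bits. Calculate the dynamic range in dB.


Dynamic range from full-scale to LSB:
V_min = V_max / 2^bits = 15.37 / 2^18
DR = 20 * log10(V_max / V_min)
   = 20 * log10(2^18)
   = 20 * 18 * log10(2)
   = 108.37 dB

108.37 dB


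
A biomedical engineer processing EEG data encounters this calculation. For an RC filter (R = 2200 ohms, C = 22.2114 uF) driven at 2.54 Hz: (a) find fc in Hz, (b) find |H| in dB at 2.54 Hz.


Step 1 — cutoff frequency:
fc = 1 / (2*pi*R*C)
C = 22.2114 uF = 2.22114e-05 F
fc = 1 / (2*pi*2200*2.22114e-05)
   = 3.25703 Hz

Step 2 — magnitude at f = 2.54 Hz:
|H(f)| = 1 / sqrt(1 + (f/fc)^2)
f/fc = 2.54 / 3.25703 = 0.779852
|H| = 1 / sqrt(1 + 0.608169) = 0.7885589
|H|_dB = 20*log10(0.7885589) = -2.06 dB

fc = 3.25703 Hz; |H(2.54 Hz)| = -2.06 dB


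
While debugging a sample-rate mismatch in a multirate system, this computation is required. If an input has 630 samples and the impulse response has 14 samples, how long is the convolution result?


Linear convolution output length:
L = N + M - 1
  = 630 + 14 - 1
  = 643 samples

643


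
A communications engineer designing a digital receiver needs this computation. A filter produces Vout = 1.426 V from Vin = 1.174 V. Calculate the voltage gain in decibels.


Voltage gain in dB:
G = 20 * log10(Vout / Vin)
  = 20 * log10(1.426 / 1.174)
  = 20 * log10(1.214651)
  = 20 * 0.084451
  = 1.69 dB

1.69 dB


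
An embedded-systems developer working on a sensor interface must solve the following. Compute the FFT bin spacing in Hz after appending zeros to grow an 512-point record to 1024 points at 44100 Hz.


Frequency resolution after zero-padding:
N_padded = 512 * 2 = 1024
df = fs / N_padded
   = 44100 / 1024
   = 43.0664 Hz

43.0664 Hz


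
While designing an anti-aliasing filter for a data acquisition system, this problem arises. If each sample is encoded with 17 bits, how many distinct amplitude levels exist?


Number of quantization levels = 2^N
= 2^17
= 131072

131072


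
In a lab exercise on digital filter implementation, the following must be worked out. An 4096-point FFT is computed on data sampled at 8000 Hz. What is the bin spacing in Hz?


DFT frequency resolution:
df = fs / N
   = 8000 / 4096
   = 1.9531 Hz

1.9531 Hz


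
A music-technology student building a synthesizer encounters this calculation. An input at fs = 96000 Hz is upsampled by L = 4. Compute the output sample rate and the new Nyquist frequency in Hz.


Step 1 — output sample rate after interpolation by L:
fs_out = L * fs_in = 4 * 96000 = 384000 Hz

Step 2 — Nyquist frequency of the output stream:
f_Nyq = fs_out / 2 = 384000 / 2 = 192000.0 Hz

fs_out = 384000 Hz; f_Nyquist = 192000.0 Hz


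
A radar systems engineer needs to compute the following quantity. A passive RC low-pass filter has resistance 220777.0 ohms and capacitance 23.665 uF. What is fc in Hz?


Cutoff frequency of a first-order RC filter:
fc = 1 / (2 * pi * R * C)
C = 23.665 uF = 2.3665e-05 F
fc = 1 / (2 * pi * 220777.0 * 2.3665e-05)
   = 1 / 32.827681022658
   = 0.030462 Hz

0.030462 Hz


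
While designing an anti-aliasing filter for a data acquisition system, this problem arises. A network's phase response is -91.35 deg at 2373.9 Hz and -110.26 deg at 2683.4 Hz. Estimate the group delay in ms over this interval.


Group delay from phase difference:
tau = -d(phi)/d(omega)
d(phi) = -18.91 deg = -0.330042 rad
d(omega) = 2*pi*(2683.4 - 2373.9) = 1944.6459 rad/s
tau = -(-0.330042) / 1944.6459
    = 0.1697 ms

0.1697 ms


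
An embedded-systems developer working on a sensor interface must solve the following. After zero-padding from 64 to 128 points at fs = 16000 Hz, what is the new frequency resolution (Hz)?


Frequency resolution after zero-padding:
N_padded = 64 * 2 = 128
df = fs / N_padded
   = 16000 / 128
   = 125.0 Hz

125.0 Hz


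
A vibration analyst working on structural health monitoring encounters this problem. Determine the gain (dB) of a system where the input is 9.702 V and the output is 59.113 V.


Voltage gain in dB:
G = 20 * log10(Vout / Vin)
  = 20 * log10(59.113 / 9.702)
  = 20 * log10(6.092867)
  = 20 * 0.784822
  = 15.7 dB

15.7 dB


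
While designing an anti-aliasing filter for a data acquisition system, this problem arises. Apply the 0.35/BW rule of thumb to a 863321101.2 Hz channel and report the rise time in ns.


Rise time from bandwidth relationship:
tr = 0.35 / BW
   = 0.35 / 863321101.2
   = 4.054111495e-10 s
   = 0.4054 ns

0.4054 ns


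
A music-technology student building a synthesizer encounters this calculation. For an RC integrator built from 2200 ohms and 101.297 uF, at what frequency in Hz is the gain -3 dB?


Cutoff frequency of a first-order RC filter:
fc = 1 / (2 * pi * R * C)
C = 101.297 uF = 0.000101297 F
fc = 1 / (2 * pi * 2200 * 0.000101297)
   = 1 / 1.400229208535
   = 0.714169 Hz

0.714169 Hz


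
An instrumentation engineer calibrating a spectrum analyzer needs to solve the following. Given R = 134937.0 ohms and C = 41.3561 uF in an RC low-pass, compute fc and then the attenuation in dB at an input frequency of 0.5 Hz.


Step 1 — cutoff frequency:
fc = 1 / (2*pi*R*C)
C = 41.3561 uF = 4.13561e-05 F
fc = 1 / (2*pi*134937.0*4.13561e-05)
   = 0.02852 Hz

Step 2 — magnitude at f = 0.5 Hz:
|H(f)| = 1 / sqrt(1 + (f/fc)^2)
f/fc = 0.5 / 0.02852 = 17.531557
|H| = 1 / sqrt(1 + 307.355491) = 0.0569474
|H|_dB = 20*log10(0.0569474) = -24.89 dB

fc = 0.02852 Hz; |H(0.5 Hz)| = -24.89 dB


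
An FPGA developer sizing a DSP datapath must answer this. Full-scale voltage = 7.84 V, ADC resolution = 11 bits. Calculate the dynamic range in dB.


Dynamic range from full-scale to LSB:
V_min = V_max / 2^bits = 7.84 / 2^11
DR = 20 * log10(V_max / V_min)
   = 20 * log10(2^11)
   = 20 * 11 * log10(2)
   = 66.23 dB

66.23 dB


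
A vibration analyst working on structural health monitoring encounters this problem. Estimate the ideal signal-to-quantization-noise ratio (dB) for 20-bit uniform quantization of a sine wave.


Theoretical SNR for a full-scale sinusoid:
SNR = 6.02 * N + 1.76
    = 6.02 * 20 + 1.76
    = 120.4 + 1.76
    = 122.16 dB

122.16 dB


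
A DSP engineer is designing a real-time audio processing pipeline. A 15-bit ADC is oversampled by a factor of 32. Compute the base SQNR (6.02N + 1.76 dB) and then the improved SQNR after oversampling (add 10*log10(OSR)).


Step 1 — baseline SQNR at Nyquist:
SQNR_base = 6.02*N + 1.76
          = 6.02*15 + 1.76
          = 92.06 dB

Step 2 — oversampling processing gain:
G = 10*log10(OSR) = 10*log10(32) = 15.05 dB

Step 3 — total:
SQNR_total = 92.06 + 15.05 = 107.11 dB

Base SQNR = 92.06 dB; oversampled SQNR = 107.11 dB


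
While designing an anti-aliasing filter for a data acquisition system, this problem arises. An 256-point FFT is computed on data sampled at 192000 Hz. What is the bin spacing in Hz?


DFT frequency resolution:
df = fs / N
   = 192000 / 256
   = 750.0 Hz

750.0 Hz


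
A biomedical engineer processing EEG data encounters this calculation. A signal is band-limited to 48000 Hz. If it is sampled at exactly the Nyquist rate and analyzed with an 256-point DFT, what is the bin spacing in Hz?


Step 1 — Nyquist sampling rate:
fs = 2 * fmax = 2 * 48000 = 96000 Hz

Step 2 — DFT bin spacing:
df = fs / N = 96000 / 256 = 375.0 Hz

375.0 Hz


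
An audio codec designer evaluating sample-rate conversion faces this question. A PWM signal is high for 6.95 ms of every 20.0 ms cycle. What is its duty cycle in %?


Duty cycle as a percentage:
DC = (t_on / T) * 100
   = (6.95 / 20.0) * 100
   = 0.3475 * 100
   = 34.75 %

34.75 %


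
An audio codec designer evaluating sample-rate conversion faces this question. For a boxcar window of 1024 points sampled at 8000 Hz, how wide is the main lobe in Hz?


Main lobe width for a rectangular window:
Width = 2 * fs / N
      = 2 * 8000 / 1024
      = 16000 / 1024
      = 15.625 Hz

15.625 Hz


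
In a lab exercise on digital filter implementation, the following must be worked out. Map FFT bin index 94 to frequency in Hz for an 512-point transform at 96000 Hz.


Frequency of DFT bin k:
f_k = k * fs / N
    = 94 * 96000 / 512
    = 9024000 / 512
    = 17625.0 Hz

17625.0 Hz


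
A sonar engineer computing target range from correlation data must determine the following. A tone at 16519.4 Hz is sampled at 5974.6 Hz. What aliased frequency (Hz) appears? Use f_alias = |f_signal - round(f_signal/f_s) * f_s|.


Compute the nearest integer multiple of fs to the signal:
n = round(16519.4 / 5974.6) = 3
f_alias = |16519.4 - 3 * 5974.6|
        = |16519.4 - 17923.8|
        = 1404.4 Hz

1404.4


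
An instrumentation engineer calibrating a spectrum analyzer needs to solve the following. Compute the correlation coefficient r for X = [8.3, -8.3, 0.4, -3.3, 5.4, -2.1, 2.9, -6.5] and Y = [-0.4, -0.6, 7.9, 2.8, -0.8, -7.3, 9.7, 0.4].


Pearson correlation coefficient (population):
r = cov(X,Y) / (std(X) * std(Y))
Mean X = -0.4, Mean Y = 1.4625
Cov(X,Y) = 4.6
Std(X) = 5.382611, Std(Y) = 5.022932
r = 0.1701

0.1701


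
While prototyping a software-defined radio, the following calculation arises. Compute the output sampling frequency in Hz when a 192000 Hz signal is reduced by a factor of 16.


Decimation reduces the sample rate:
fs_out = fs_in / M
       = 192000 / 16
       = 12000.0 Hz

12000.0 Hz


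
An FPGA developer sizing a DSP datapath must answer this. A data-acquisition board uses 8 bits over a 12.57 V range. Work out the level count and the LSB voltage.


Step 1 — number of quantization levels:
L = 2^N = 2^8 = 256

Step 2 — LSB step size:
delta = Vfs / L
      = 12.57 / 256
      = 0.04910156 V

Levels = 256; step size = 0.04910156 V


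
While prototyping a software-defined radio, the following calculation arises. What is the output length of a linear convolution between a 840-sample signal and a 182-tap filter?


Linear convolution output length:
L = N + M - 1
  = 840 + 182 - 1
  = 1021 samples

1021


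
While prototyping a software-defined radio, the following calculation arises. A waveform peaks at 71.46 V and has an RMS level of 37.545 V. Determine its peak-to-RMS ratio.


Crest factor is the ratio of peak to RMS:
CF = V_peak / V_rms
   = 71.46 / 37.545
   = 1.9033

1.9033


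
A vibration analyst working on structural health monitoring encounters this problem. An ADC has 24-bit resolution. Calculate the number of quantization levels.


Number of quantization levels = 2^N
= 2^24
= 16777216

16777216


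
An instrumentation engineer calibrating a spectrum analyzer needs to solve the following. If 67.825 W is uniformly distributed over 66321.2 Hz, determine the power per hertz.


Power spectral density:
PSD = P / BW
    = 67.825 / 66321.2
    = 0.00102267 W/Hz

0.00102267 W/Hz


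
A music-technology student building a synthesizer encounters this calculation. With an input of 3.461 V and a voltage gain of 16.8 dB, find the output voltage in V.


Output voltage from dB gain:
V_out = V_in * 10^(gain_dB / 20)
      = 3.461 * 10^(16.8 / 20)
      = 3.461 * 6.91831
      = 23.9443 V

23.9443 V


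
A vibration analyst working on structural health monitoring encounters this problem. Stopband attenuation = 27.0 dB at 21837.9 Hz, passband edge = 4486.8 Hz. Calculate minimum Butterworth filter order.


Butterworth filter order formula:
n = log10(10^(A/10) - 1) / (2 * log10(f_stop/f_pass))
10^(27.0/10) - 1 = 500.1872
f_stop/f_pass = 21837.9 / 4486.8 = 4.8671
n = 1.9637 -> ceil = 2

2


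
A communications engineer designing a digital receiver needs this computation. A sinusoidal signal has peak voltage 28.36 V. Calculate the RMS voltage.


RMS voltage for a sinusoidal waveform:
V_rms = V_peak / sqrt(2)
      = 28.36 / 1.414214
      = 20.054 V

20.054 V


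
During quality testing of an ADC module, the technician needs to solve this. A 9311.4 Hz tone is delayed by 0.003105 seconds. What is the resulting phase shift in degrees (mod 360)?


Phase shift from frequency and time delay:
phi = 360 * f * t_delay
    = 360 * 9311.4 * 0.003105
    = 10408.28 degrees
    mod 360 = 328.28 degrees

328.28 degrees


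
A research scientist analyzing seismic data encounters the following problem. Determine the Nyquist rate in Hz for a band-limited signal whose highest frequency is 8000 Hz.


The Nyquist rate is twice the maximum frequency component.
fs_min = 2 * fmax
      = 2 * 8000
      = 16000 Hz

16000


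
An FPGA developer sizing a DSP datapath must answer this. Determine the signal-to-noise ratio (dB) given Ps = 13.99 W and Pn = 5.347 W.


SNR in decibels:
SNR = 10 * log10(Ps / Pn)
    = 10 * log10(13.99 / 5.347)
    = 10 * log10(2.6164)
    = 10 * 0.4177
    = 4.18 dB

4.18 dB


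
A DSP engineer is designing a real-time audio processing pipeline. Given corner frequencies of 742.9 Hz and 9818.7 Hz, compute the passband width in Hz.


Bandwidth is the difference of -3dB frequencies:
BW = f_high - f_low
   = 9818.7 - 742.9
   = 9075.8 Hz

9075.8 Hz


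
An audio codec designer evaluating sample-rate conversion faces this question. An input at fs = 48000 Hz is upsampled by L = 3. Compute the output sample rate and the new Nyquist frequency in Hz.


Step 1 — output sample rate after interpolation by L:
fs_out = L * fs_in = 3 * 48000 = 144000 Hz

Step 2 — Nyquist frequency of the output stream:
f_Nyq = fs_out / 2 = 144000 / 2 = 72000.0 Hz

fs_out = 144000 Hz; f_Nyquist = 72000.0 Hz


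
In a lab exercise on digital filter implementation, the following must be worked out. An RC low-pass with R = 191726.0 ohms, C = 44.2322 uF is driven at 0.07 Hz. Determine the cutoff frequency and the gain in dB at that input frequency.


Step 1 — cutoff frequency:
fc = 1 / (2*pi*R*C)
C = 44.2322 uF = 4.42322e-05 F
fc = 1 / (2*pi*191726.0*4.42322e-05)
   = 0.0187672 Hz

Step 2 — magnitude at f = 0.07 Hz:
|H(f)| = 1 / sqrt(1 + (f/fc)^2)
f/fc = 0.07 / 0.0187672 = 3.729912
|H| = 1 / sqrt(1 + 13.912244) = 0.2589575
|H|_dB = 20*log10(0.2589575) = -11.74 dB

fc = 0.0187672 Hz; |H(0.07 Hz)| = -11.74 dB


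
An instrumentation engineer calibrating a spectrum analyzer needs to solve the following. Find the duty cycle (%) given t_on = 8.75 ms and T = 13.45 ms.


Duty cycle as a percentage:
DC = (t_on / T) * 100
   = (8.75 / 13.45) * 100
   = 0.650558 * 100
   = 65.06 %

65.06 %


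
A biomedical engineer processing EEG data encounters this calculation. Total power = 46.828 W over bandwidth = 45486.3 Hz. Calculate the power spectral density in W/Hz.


Power spectral density:
PSD = P / BW
    = 46.828 / 45486.3
    = 0.0010295 W/Hz

0.0010295 W/Hz


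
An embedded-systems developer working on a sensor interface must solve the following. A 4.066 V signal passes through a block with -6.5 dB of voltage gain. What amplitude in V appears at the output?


Output voltage from dB gain:
V_out = V_in * 10^(gain_dB / 20)
      = 4.066 * 10^(-6.5 / 20)
      = 4.066 * 0.473151
      = 1.9238 V

1.9238 V


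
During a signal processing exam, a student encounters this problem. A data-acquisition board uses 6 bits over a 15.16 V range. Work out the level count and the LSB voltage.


Step 1 — number of quantization levels:
L = 2^N = 2^6 = 64

Step 2 — LSB step size:
delta = Vfs / L
      = 15.16 / 64
      = 0.236875 V

Levels = 64; step size = 0.236875 V


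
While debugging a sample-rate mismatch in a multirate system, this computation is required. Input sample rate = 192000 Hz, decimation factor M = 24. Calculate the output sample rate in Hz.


Decimation reduces the sample rate:
fs_out = fs_in / M
       = 192000 / 24
       = 8000.0 Hz

8000.0 Hz


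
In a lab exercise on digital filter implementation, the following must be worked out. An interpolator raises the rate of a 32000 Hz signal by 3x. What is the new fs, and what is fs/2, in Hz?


Step 1 — output sample rate after interpolation by L:
fs_out = L * fs_in = 3 * 32000 = 96000 Hz

Step 2 — Nyquist frequency of the output stream:
f_Nyq = fs_out / 2 = 96000 / 2 = 48000.0 Hz

fs_out = 96000 Hz; f_Nyquist = 48000.0 Hz


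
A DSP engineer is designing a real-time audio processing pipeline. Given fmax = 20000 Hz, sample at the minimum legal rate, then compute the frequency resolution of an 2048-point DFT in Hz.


Step 1 — Nyquist sampling rate:
fs = 2 * fmax = 2 * 20000 = 40000 Hz

Step 2 — DFT bin spacing:
df = fs / N = 40000 / 2048 = 19.5312 Hz

19.5312 Hz


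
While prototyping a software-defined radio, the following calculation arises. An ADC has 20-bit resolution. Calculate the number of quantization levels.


Number of quantization levels = 2^N
= 2^20
= 1048576

1048576


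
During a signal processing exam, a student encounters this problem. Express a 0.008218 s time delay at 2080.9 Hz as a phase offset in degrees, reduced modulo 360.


Phase shift from frequency and time delay:
phi = 360 * f * t_delay
    = 360 * 2080.9 * 0.008218
    = 6156.3 degrees
    mod 360 = 36.3 degrees

36.3 degrees


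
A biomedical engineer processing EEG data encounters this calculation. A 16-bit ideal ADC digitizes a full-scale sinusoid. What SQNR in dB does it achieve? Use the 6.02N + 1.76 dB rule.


Theoretical SNR for a full-scale sinusoid:
SNR = 6.02 * N + 1.76
    = 6.02 * 16 + 1.76
    = 96.32 + 1.76
    = 98.08 dB

98.08 dB


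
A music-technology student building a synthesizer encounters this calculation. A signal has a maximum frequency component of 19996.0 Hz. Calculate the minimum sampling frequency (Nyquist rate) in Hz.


The Nyquist rate is twice the maximum frequency component.
fs_min = 2 * fmax
      = 2 * 19996.0
      = 39992.0 Hz

39992.0


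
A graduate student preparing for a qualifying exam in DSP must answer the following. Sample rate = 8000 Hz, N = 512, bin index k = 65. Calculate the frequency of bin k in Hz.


Frequency of DFT bin k:
f_k = k * fs / N
    = 65 * 8000 / 512
    = 520000 / 512
    = 1015.625 Hz

1015.625 Hz


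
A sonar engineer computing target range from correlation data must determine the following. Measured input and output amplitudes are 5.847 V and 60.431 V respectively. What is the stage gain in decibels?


Voltage gain in dB:
G = 20 * log10(Vout / Vin)
  = 20 * log10(60.431 / 5.847)
  = 20 * log10(10.335386)
  = 20 * 1.014327
  = 20.29 dB

20.29 dB


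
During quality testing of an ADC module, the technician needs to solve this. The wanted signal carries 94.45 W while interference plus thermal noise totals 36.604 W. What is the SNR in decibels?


SNR in decibels:
SNR = 10 * log10(Ps / Pn)
    = 10 * log10(94.45 / 36.604)
    = 10 * log10(2.5803)
    = 10 * 0.4117
    = 4.12 dB

4.12 dB


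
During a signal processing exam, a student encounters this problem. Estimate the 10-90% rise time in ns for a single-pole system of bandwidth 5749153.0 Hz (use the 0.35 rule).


Rise time from bandwidth relationship:
tr = 0.35 / BW
   = 0.35 / 5749153.0
   = 6.087853289e-08 s
   = 60.8785 ns

60.8785 ns


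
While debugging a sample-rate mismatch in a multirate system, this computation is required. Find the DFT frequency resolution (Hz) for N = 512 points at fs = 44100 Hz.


DFT frequency resolution:
df = fs / N
   = 44100 / 512
   = 86.1328 Hz

86.1328 Hz


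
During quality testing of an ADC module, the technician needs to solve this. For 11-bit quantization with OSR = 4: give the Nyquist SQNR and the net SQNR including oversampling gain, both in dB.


Step 1 — baseline SQNR at Nyquist:
SQNR_base = 6.02*N + 1.76
          = 6.02*11 + 1.76
          = 67.98 dB

Step 2 — oversampling processing gain:
G = 10*log10(OSR) = 10*log10(4) = 6.02 dB

Step 3 — total:
SQNR_total = 67.98 + 6.02 = 74.0 dB

Base SQNR = 67.98 dB; oversampled SQNR = 74.0 dB


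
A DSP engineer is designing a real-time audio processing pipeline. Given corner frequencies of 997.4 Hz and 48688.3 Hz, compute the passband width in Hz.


Bandwidth is the difference of -3dB frequencies:
BW = f_high - f_low
   = 48688.3 - 997.4
   = 47690.9 Hz

47690.9 Hz


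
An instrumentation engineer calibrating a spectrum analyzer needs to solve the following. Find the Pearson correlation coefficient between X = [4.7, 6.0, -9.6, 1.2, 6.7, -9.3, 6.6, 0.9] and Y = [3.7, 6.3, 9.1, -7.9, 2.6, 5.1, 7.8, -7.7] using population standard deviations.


Pearson correlation coefficient (population):
r = cov(X,Y) / (std(X) * std(Y))
Mean X = 0.9, Mean Y = 2.375
Cov(X,Y) = -5.52625
Std(X) = 6.334035, Std(Y) = 6.188447
r = -0.141

-0.141


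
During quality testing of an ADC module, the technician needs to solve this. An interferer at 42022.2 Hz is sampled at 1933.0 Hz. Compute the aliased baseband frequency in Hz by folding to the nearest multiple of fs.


Compute the nearest integer multiple of fs to the signal:
n = round(42022.2 / 1933.0) = 22
f_alias = |42022.2 - 22 * 1933.0|
        = |42022.2 - 42526.0|
        = 503.8 Hz

503.8


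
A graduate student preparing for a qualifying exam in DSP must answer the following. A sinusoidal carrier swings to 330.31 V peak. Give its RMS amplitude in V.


RMS voltage for a sinusoidal waveform:
V_rms = V_peak / sqrt(2)
      = 330.31 / 1.414214
      = 233.564 V

233.564 V


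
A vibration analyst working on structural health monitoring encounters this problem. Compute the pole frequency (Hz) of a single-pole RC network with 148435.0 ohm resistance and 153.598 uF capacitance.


Cutoff frequency of a first-order RC filter:
fc = 1 / (2 * pi * R * C)
C = 153.598 uF = 0.000153598 F
fc = 1 / (2 * pi * 148435.0 * 0.000153598)
   = 1 / 143.25234697131
   = 0.006981 Hz

0.006981 Hz


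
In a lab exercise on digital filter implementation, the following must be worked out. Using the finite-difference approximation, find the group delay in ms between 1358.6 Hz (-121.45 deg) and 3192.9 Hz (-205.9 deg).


Group delay from phase difference:
tau = -d(phi)/d(omega)
d(phi) = -84.45 deg = -1.473931 rad
d(omega) = 2*pi*(3192.9 - 1358.6) = 11525.2468 rad/s
tau = -(-1.473931) / 11525.2468
    = 0.1279 ms

0.1279 ms
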